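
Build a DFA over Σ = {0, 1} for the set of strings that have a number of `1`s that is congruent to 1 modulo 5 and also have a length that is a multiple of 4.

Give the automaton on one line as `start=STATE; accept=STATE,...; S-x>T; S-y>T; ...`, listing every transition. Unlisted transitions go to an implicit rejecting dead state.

start=s0; accept=s10; s0-0>s1; s0-1>s2; s1-0>s3; s1-1>s4; s2-0>s4; s2-1>s5; s3-0>s6; s3-1>s7; s4-0>s7; s4-1>s8; s5-0>s8; s5-1>s9; s6-0>s0; s6-1>s10; s7-0>s10; s7-1>s11; s8-0>s11; s8-1>s12; s9-0>s12; s9-1>s13; s10-0>s2; s10-1>s14; s11-0>s14; s11-1>s15; s12-0>s15; s12-1>s16; s13-0>s16; s13-1>s1; s14-0>s5; s14-1>s17; s15-0>s17; s15-1>s18; s16-0>s18; s16-1>s3; s17-0>s9; s17-1>s19; s18-0>s19; s18-1>s6; s19-0>s13; s19-1>s0

Build one automaton per condition and run them in lockstep. One (5 states) tracks the count of `1`s modulo 5; the other (4 states) tracks the input length modulo 4. Each combined state is a pair, one component from each; accept when both components accept.
A 20-state machine:
          0    1  
>  s0     s1   s2 
   s1     s3   s4 
   s2     s4   s5 
   s3     s6   s7 
   s4     s7   s8 
   s5     s8   s9 
   s6     s0  s10 
   s7    s10  s11 
   s8    s11  s12 
   s9    s12  s13 
 * s10    s2  s14 
   s11   s14  s15 
   s12   s15  s16 
   s13   s16   s1 
   s14    s5  s17 
   s15   s17  s18 
   s16   s18   s3 
   s17    s9  s19 
   s18   s19   s6 
   s19   s13   s0 
(> = start, * = accepting)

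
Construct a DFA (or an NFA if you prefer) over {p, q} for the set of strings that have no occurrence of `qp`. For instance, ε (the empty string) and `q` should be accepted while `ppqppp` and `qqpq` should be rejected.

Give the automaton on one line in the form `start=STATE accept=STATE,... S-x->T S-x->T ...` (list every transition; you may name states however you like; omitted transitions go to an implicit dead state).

This is the complement of 'contains `qp`'. Use the same substring-matching states — A through C holding how much of `qp` has just been matched — but flip the accepting set: everything except the trap C accepts.
       p  q 
>* A   A  B 
 * B   C  B 
   C   C  C 
(> = start, * = accepting)

start=A accept=A,B A-p->A A-q->B B-p->C B-q->B C-p->C C-q->C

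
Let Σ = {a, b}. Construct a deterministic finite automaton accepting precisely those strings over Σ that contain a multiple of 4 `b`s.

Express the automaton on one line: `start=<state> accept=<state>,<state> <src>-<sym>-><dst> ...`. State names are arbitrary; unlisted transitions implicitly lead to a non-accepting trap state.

Keep the running count of `b`s modulo 4: each `b` advances along the cycle q0 → q1 → q2 → q3 → q0 while other symbols loop. Accept at q0.
        a   b  
>* q0   q0  q1 
   q1   q1  q2 
   q2   q2  q3 
   q3   q3  q0 
(> = start, * = accepting)

start=q0 accept=q0 q0-a->q0 q0-b->q1 q1-a->q1 q1-b->q2 q2-a->q2 q2-b->q3 q3-a->q3 q3-b->q0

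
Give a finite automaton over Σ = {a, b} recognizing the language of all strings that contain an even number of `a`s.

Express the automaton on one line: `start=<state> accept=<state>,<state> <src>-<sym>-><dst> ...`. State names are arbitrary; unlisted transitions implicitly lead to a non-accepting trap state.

start=s0 accept=s0 s0-a->s1 s0-b->s0 s1-a->s0 s1-b->s1

Keep the running count of `a`s modulo 2: each `a` advances along the cycle s0 → s1 → s0 while other symbols loop. Accept at s0.
2 states suffice.
        a   b  
>* s0   s1  s0 
   s1   s0  s1 
(> = start, * = accepting)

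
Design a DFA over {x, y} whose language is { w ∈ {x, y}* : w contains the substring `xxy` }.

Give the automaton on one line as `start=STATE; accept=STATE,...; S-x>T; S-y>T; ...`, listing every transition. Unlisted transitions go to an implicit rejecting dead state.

Track how much of `xxy` has been matched so far: state S0 is no progress, S3 is the absorbing accept state reached once `xxy` has occurred. Intermediate states record partial matches; on a mismatch, fall back to the longest reusable overlap.
        x   y  
>  S0   S1  S0 
   S1   S2  S0 
   S2   S2  S3 
 * S3   S3  S3 
(> = start, * = accepting)

start=S0; accept=S3; S0-x>S1; S0-y>S0; S1-x>S2; S1-y>S0; S2-x>S2; S2-y>S3; S3-x>S3; S3-y>S3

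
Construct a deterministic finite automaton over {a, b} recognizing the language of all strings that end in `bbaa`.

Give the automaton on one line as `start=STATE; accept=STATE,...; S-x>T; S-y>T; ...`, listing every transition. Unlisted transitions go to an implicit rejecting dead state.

Remember how much of `bbaa` the current input suffix matches. State S0 means no match yet; S1 means the last symbol is `b`; S2 means the last 2 symbols are `bb`; S3 means the last 3 symbols are `bba`; S4 means the last 4 symbols are `bbaa`. Only S4 accepts. On a mismatch, fall back to the longest proper suffix that is still a prefix of `bbaa`.
With 5 states:
        a   b  
>  S0   S0  S1 
   S1   S0  S2 
   S2   S3  S2 
   S3   S4  S1 
 * S4   S0  S1 
(> = start, * = accepting)

start=S0; accept=S4; S0-a>S0; S0-b>S1; S1-a>S0; S1-b>S2; S2-a>S3; S2-b>S2; S3-a>S4; S3-b>S1; S4-a>S0; S4-b>S1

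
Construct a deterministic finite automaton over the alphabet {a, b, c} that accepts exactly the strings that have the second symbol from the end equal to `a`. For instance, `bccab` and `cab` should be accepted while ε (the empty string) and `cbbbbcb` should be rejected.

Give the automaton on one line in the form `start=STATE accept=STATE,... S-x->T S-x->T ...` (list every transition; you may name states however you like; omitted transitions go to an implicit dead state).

start=s0 accept=s4,s5,s6 s0-a->s1 s0-b->s2 s0-c->s3 s1-a->s4 s1-b->s5 s1-c->s6 s2-a->s7 s2-b->s8 s2-c->s9 s3-a->s10 s3-b->s11 s3-c->s12 s4-a->s4 s4-b->s5 s4-c->s6 s5-a->s7 s5-b->s8 s5-c->s9 s6-a->s10 s6-b->s11 s6-c->s12 s7-a->s4 s7-b->s5 s7-c->s6 s8-a->s7 s8-b->s8 s8-c->s9 s9-a->s10 s9-b->s11 s9-c->s12 s10-a->s4 s10-b->s5 s10-c->s6 s11-a->s7 s11-b->s8 s11-c->s9 s12-a->s10 s12-b->s11 s12-c->s12

Because acceptance depends on a position counted from the end, the machine has to buffer the most recent 2 symbols. Make each state the string of the last up-to-2 symbols read; on input `x` shift the window left and append `x`. Accept when the buffered window has length 2 and begins with `a`.
13 states suffice.
          a    b    c  
>  s0     s1   s2   s3 
   s1     s4   s5   s6 
   s2     s7   s8   s9 
   s3    s10  s11  s12 
 * s4     s4   s5   s6 
 * s5     s7   s8   s9 
 * s6    s10  s11  s12 
   s7     s4   s5   s6 
   s8     s7   s8   s9 
   s9    s10  s11  s12 
   s10    s4   s5   s6 
   s11    s7   s8   s9 
   s12   s10  s11  s12 
(> = start, * = accepting)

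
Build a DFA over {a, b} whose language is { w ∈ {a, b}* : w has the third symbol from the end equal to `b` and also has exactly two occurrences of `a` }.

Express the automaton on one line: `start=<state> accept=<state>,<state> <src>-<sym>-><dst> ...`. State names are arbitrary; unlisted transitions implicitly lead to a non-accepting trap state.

start=q0 accept=q10,q12,q13,q14 q0-a->q1 q0-b->q2 q1-a->q3 q1-b->q4 q2-a->q5 q2-b->q2 q3-a->q6 q3-b->q7 q4-a->q8 q4-b->q9 q5-a->q10 q5-b->q4 q6-a->q6 q6-b->q6 q7-a->q6 q7-b->q11 q8-a->q6 q8-b->q12 q9-a->q13 q9-b->q9 q10-a->q6 q10-b->q7 q11-a->q6 q11-b->q14 q12-a->q6 q12-b->q11 q13-a->q6 q13-b->q12 q14-a->q6 q14-b->q14

Run two small machines in parallel and take their product. The first has 15 states tracking the last 3 symbols read; the second has 4 states tracking the count of `a`s, saturating at 3. A product state is a pair (one from each), accepting exactly when both do. Minimizing collapses redundant product states.
With 15 states:
          a    b  
>  q0     q1   q2 
   q1     q3   q4 
   q2     q5   q2 
   q3     q6   q7 
   q4     q8   q9 
   q5    q10   q4 
   q6     q6   q6 
   q7     q6  q11 
   q8     q6  q12 
   q9    q13   q9 
 * q10    q6   q7 
   q11    q6  q14 
 * q12    q6  q11 
 * q13    q6  q12 
 * q14    q6  q14 
(> = start, * = accepting)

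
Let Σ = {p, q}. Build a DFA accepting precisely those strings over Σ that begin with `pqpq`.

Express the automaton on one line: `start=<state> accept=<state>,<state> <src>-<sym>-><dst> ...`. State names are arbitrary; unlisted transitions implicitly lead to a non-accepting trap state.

Walk along `pqpq` while the input agrees: from S0 take `p` to S1, and so on. Any deviation drops to the rejecting sink S5. Once S4 is reached the prefix is confirmed and every continuation is accepted.
A 6-state machine:
        p   q  
>  S0   S1  S5 
   S1   S5  S2 
   S2   S3  S5 
   S3   S5  S4 
 * S4   S4  S4 
   S5   S5  S5 
(> = start, * = accepting)

start=S0 accept=S4 S0-p->S1 S0-q->S5 S1-p->S5 S1-q->S2 S2-p->S3 S2-q->S5 S3-p->S5 S3-q->S4 S4-p->S4 S4-q->S4 S5-p->S5 S5-q->S5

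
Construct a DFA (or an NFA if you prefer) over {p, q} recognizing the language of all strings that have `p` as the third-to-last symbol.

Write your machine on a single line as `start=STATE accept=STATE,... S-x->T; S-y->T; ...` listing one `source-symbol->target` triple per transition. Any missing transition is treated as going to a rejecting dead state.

Because acceptance depends on a position counted from the end, the machine has to buffer the most recent 3 symbols. Make each state the string of the last up-to-3 symbols read; on input `x` shift the window left and append `x`. Accept when the buffered window has length 3 and begins with `p`.
A 15-state machine:
       p  q 
>  A   B  C 
   B   D  E 
   C   F  G 
   D   H  I 
   E   J  K 
   F   L  M 
   G   N  O 
 * H   H  I 
 * I   J  K 
 * J   L  M 
 * K   N  O 
   L   H  I 
   M   J  K 
   N   L  M 
   O   N  O 
(> = start, * = accepting)

start=A; accept=H,I,J,K; A-p->B; A-q->C; B-p->D; B-q->E; C-p->F; C-q->G; D-p->H; D-q->I; E-p->J; E-q->K; F-p->L; F-q->M; G-p->N; G-q->O; H-p->H; H-q->I; I-p->J; I-q->K; J-p->L; J-q->M; K-p->N; K-q->O; L-p->H; L-q->I; M-p->J; M-q->K; N-p->L; N-q->M; O-p->N; O-q->O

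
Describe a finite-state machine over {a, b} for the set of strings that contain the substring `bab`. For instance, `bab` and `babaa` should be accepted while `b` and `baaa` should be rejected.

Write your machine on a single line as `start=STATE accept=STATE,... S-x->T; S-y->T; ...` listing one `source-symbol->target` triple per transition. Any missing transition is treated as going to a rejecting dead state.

start=S0; accept=S3; S0-a->S0; S0-b->S1; S1-a->S2; S1-b->S1; S2-a->S0; S2-b->S3; S3-a->S3; S3-b->S3

States S0..S2 record the length of the longest prefix of `bab` that matches the current input suffix. Reaching S3 means `bab` has been seen, and we stay there forever. Accept from S3.
A 4-state machine:
        a   b  
>  S0   S0  S1 
   S1   S2  S1 
   S2   S0  S3 
 * S3   S3  S3 
(> = start, * = accepting)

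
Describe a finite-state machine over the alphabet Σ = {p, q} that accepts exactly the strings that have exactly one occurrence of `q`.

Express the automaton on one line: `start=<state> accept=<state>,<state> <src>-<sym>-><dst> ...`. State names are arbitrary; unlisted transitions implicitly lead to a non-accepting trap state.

Only the number of `q`s matters, and only up to 2. Make a chain s0 → s1 → s2 advanced by each `q` (with s2 absorbing); every other symbol self-loops. The accepting set is {s1}.
3 states suffice.
        p   q  
>  s0   s0  s1 
 * s1   s1  s2 
   s2   s2  s2 
(> = start, * = accepting)

start=s0 accept=s1 s0-p->s0 s0-q->s1 s1-p->s1 s1-q->s2 s2-p->s2 s2-q->s2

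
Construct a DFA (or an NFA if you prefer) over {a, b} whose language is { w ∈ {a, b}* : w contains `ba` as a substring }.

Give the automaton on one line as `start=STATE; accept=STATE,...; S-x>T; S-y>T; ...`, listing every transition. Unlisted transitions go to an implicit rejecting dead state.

Track how much of `ba` has been matched so far: state q0 is no progress, q2 is the absorbing accept state reached once `ba` has occurred. Intermediate states record partial matches; on a mismatch, fall back to the longest reusable overlap.
        a   b  
>  q0   q0  q1 
   q1   q2  q1 
 * q2   q2  q2 
(> = start, * = accepting)

start=q0; accept=q2; q0-a>q0; q0-b>q1; q1-a>q2; q1-b>q1; q2-a>q2; q2-b>q2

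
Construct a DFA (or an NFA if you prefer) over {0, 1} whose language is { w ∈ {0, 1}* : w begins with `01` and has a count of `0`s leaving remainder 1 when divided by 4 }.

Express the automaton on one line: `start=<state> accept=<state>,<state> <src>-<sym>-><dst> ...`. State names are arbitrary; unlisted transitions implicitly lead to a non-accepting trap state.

start=A accept=E A-0->B A-1->C B-0->D B-1->E C-0->F C-1->C D-0->G D-1->D E-0->H E-1->E F-0->D F-1->F G-0->C G-1->G H-0->I H-1->H I-0->J I-1->I J-0->E J-1->J

Run two small machines in parallel and take their product. The first has 4 states tracking whether the input so far still matches the prefix `01`; the second has 4 states tracking the count of `0`s modulo 4. A product state is a pair (one from each), accepting exactly when both do.
10 states suffice.
       0  1 
>  A   B  C 
   B   D  E 
   C   F  C 
   D   G  D 
 * E   H  E 
   F   D  F 
   G   C  G 
   H   I  H 
   I   J  I 
   J   E  J 
(> = start, * = accepting)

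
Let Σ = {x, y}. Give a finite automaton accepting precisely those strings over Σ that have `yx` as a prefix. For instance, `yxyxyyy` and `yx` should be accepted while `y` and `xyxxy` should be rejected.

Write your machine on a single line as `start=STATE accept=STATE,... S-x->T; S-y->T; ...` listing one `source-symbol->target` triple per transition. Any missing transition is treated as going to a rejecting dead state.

start=A; accept=C; A-x->D; A-y->B; B-x->C; B-y->D; C-x->C; C-y->C; D-x->D; D-y->D

Walk along `yx` while the input agrees: from A take `y` to B, and so on. Any deviation drops to the rejecting sink D. Once C is reached the prefix is confirmed and every continuation is accepted.
4 states suffice.
       x  y 
>  A   D  B 
   B   C  D 
 * C   C  C 
   D   D  D 
(> = start, * = accepting)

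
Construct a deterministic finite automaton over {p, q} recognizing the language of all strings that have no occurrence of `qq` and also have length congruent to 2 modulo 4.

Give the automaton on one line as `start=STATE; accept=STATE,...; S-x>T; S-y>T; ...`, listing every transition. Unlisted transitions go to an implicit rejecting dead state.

start=A; accept=D,E; A-p>B; A-q>C; B-p>D; B-q>E; C-p>D; C-q>F; D-p>G; D-q>H; E-p>G; E-q>I; F-p>I; F-q>I; G-p>A; G-q>J; H-p>A; H-q>K; I-p>K; I-q>K; J-p>B; J-q>L; K-p>L; K-q>L; L-p>F; L-q>F

Build one automaton per condition and run them in lockstep. The first has 3 states tracking partial matches of the forbidden pattern `qq`; the second has 4 states tracking the input length modulo 4. A product state is a pair (one from each), accepting exactly when both do.
       p  q 
>  A   B  C 
   B   D  E 
   C   D  F 
 * D   G  H 
 * E   G  I 
   F   I  I 
   G   A  J 
   H   A  K 
   I   K  K 
   J   B  L 
   K   L  L 
   L   F  F 
(> = start, * = accepting)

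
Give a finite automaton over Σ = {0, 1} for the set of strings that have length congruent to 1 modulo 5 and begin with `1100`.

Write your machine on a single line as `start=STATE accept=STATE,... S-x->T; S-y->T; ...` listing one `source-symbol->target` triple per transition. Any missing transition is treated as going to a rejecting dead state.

Handle the two conditions separately and then intersect. One (5 states) tracks the input length modulo 5; the other (6 states) tracks whether the input so far still matches the prefix `1100`. Each combined state is a pair, one component from each; accept when both components accept. Minimizing collapses redundant product states.
A 10-state machine:
        0   1  
>  q0   q1  q2 
   q1   q1  q1 
   q2   q1  q3 
   q3   q4  q1 
   q4   q5  q1 
   q5   q6  q6 
   q6   q7  q7 
 * q7   q8  q8 
   q8   q9  q9 
   q9   q5  q5 
(> = start, * = accepting)

start=q0; accept=q7; q0-0->q1; q0-1->q2; q1-0->q1; q1-1->q1; q2-0->q1; q2-1->q3; q3-0->q4; q3-1->q1; q4-0->q5; q4-1->q1; q5-0->q6; q5-1->q6; q6-0->q7; q6-1->q7; q7-0->q8; q7-1->q8; q8-0->q9; q8-1->q9; q9-0->q5; q9-1->q5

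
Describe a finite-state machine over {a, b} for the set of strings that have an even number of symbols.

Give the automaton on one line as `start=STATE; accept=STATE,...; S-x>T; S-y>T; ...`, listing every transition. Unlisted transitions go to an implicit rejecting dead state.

Only the length mod 2 matters, so use a 2-cycle: from any state, every input symbol moves to the next state, wrapping q1 back to q0. Mark q0 accepting.
2 states suffice.
        a   b  
>* q0   q1  q1 
   q1   q0  q0 
(> = start, * = accepting)

start=q0; accept=q0; q0-a>q1; q0-b>q1; q1-a>q0; q1-b>q0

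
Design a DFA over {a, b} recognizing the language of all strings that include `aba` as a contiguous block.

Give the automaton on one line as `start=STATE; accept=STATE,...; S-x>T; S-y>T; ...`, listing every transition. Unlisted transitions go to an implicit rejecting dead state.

start=q0; accept=q3; q0-a>q1; q0-b>q0; q1-a>q1; q1-b>q2; q2-a>q3; q2-b>q0; q3-a>q3; q3-b>q3

States q0..q2 record the length of the longest prefix of `aba` that matches the current input suffix. Reaching q3 means `aba` has been seen, and we stay there forever. Accept from q3.
A 4-state machine:
        a   b  
>  q0   q1  q0 
   q1   q1  q2 
   q2   q3  q0 
 * q3   q3  q3 
(> = start, * = accepting)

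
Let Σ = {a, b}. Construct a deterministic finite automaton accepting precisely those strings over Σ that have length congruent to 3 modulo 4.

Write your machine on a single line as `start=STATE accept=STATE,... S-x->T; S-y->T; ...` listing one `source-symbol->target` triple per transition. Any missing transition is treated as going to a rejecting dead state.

start=q0; accept=q3; q0-a->q1; q0-b->q1; q1-a->q2; q1-b->q2; q2-a->q3; q2-b->q3; q3-a->q0; q3-b->q0

Only the length mod 4 matters, so use a 4-cycle: from any state, every input symbol moves to the next state, wrapping q3 back to q0. Mark q3 accepting.
With 4 states:
        a   b  
>  q0   q1  q1 
   q1   q2  q2 
   q2   q3  q3 
 * q3   q0  q0 
(> = start, * = accepting)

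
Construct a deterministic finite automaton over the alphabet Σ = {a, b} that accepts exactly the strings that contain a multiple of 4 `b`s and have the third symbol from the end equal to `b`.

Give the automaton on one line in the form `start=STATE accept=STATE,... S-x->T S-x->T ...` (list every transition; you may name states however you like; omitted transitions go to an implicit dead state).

start=s0 accept=s7,s10,s11,s14 s0-a->s0 s0-b->s1 s1-a->s1 s1-b->s2 s2-a->s3 s2-b->s4 s3-a->s3 s3-b->s5 s4-a->s6 s4-b->s7 s5-a->s6 s5-b->s8 s6-a->s9 s6-b->s10 s7-a->s11 s7-b->s1 s8-a->s11 s8-b->s1 s9-a->s9 s9-b->s12 s10-a->s13 s10-b->s1 s11-a->s14 s11-b->s1 s12-a->s13 s12-b->s1 s13-a->s14 s13-b->s1 s14-a->s0 s14-b->s1

Run two small machines in parallel and take their product. The first has 4 states tracking the count of `b`s modulo 4; the second has 15 states tracking the last 3 symbols read. A product state is a pair (one from each), accepting exactly when both do. Equivalent product states are then merged.
With 15 states:
          a    b  
>  s0     s0   s1 
   s1     s1   s2 
   s2     s3   s4 
   s3     s3   s5 
   s4     s6   s7 
   s5     s6   s8 
   s6     s9  s10 
 * s7    s11   s1 
   s8    s11   s1 
   s9     s9  s12 
 * s10   s13   s1 
 * s11   s14   s1 
   s12   s13   s1 
   s13   s14   s1 
 * s14    s0   s1 
(> = start, * = accepting)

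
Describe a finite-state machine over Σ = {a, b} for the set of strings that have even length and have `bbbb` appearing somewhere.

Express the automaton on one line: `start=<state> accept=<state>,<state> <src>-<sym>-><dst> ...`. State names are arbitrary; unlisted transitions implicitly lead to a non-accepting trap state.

Run two small machines in parallel and take their product. The first has 2 states tracking the input length modulo 2; the second has 5 states tracking whether and how much of `bbbb` has been seen. A product state is a pair (one from each), accepting exactly when both do.
A 10-state machine:
        a   b  
>  s0   s1  s2 
   s1   s0  s3 
   s2   s0  s4 
   s3   s1  s5 
   s4   s1  s6 
   s5   s0  s7 
   s6   s0  s8 
   s7   s1  s9 
 * s8   s9  s9 
   s9   s8  s8 
(> = start, * = accepting)

start=s0 accept=s8 s0-a->s1 s0-b->s2 s1-a->s0 s1-b->s3 s2-a->s0 s2-b->s4 s3-a->s1 s3-b->s5 s4-a->s1 s4-b->s6 s5-a->s0 s5-b->s7 s6-a->s0 s6-b->s8 s7-a->s1 s7-b->s9 s8-a->s9 s8-b->s9 s9-a->s8 s9-b->s8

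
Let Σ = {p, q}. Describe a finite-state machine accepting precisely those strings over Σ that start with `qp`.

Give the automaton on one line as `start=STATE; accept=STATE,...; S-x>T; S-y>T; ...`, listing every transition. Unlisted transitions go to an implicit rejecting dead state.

Check the first 2 symbols one by one: S0 through S1 record how many have matched `qp` so far; any wrong symbol goes to the dead state S3. After all 2 match we enter the accepting sink S2.
        p   q  
>  S0   S3  S1 
   S1   S2  S3 
 * S2   S2  S2 
   S3   S3  S3 
(> = start, * = accepting)

start=S0; accept=S2; S0-p>S3; S0-q>S1; S1-p>S2; S1-q>S3; S2-p>S2; S2-q>S2; S3-p>S3; S3-q>S3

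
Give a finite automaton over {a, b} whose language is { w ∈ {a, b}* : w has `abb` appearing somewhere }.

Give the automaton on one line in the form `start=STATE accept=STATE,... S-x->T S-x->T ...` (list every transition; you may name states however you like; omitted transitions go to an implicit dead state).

start=q0 accept=q3 q0-a->q1 q0-b->q0 q1-a->q1 q1-b->q2 q2-a->q1 q2-b->q3 q3-a->q3 q3-b->q3

Track how much of `abb` has been matched so far: state q0 is no progress, q3 is the absorbing accept state reached once `abb` has occurred. Intermediate states record partial matches; on a mismatch, fall back to the longest reusable overlap.
A 4-state machine:
        a   b  
>  q0   q1  q0 
   q1   q1  q2 
   q2   q1  q3 
 * q3   q3  q3 
(> = start, * = accepting)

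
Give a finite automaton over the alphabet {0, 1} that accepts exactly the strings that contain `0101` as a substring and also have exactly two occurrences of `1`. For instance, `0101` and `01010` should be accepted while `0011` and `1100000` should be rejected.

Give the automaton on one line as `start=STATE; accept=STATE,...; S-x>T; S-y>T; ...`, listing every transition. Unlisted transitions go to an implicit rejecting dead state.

Build one automaton per condition and run them in lockstep. The first has 5 states tracking whether and how much of `0101` has been seen; the second has 4 states tracking the count of `1`s, saturating at 3. A product state is a pair (one from each), accepting exactly when both do.
          0    1  
>  s0     s1   s2 
   s1     s1   s3 
   s2     s4   s5 
   s3     s6   s5 
   s4     s4   s7 
   s5     s8   s9 
   s6     s4  s10 
   s7    s11   s9 
   s8     s8  s12 
   s9    s13   s9 
 * s10   s10  s14 
   s11    s8  s14 
   s12   s15   s9 
   s13   s13  s12 
   s14   s14  s14 
   s15   s13  s14 
(> = start, * = accepting)

start=s0; accept=s10; s0-0>s1; s0-1>s2; s1-0>s1; s1-1>s3; s2-0>s4; s2-1>s5; s3-0>s6; s3-1>s5; s4-0>s4; s4-1>s7; s5-0>s8; s5-1>s9; s6-0>s4; s6-1>s10; s7-0>s11; s7-1>s9; s8-0>s8; s8-1>s12; s9-0>s13; s9-1>s9; s10-0>s10; s10-1>s14; s11-0>s8; s11-1>s14; s12-0>s15; s12-1>s9; s13-0>s13; s13-1>s12; s14-0>s14; s14-1>s14; s15-0>s13; s15-1>s14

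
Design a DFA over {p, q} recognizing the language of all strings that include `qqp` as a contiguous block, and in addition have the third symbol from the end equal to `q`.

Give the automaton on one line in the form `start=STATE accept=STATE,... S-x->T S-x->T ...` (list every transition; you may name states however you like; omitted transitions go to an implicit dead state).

Run two small machines in parallel and take their product. One (4 states) tracks whether and how much of `qqp` has been seen; the other (15 states) tracks the last 3 symbols read. Each combined state is a pair, one component from each; accept when both components accept.
          p    q  
>  S0     S1   S2 
   S1     S3   S4 
   S2     S5   S6 
   S3     S7   S8 
   S4     S9  S10 
   S5    S11  S12 
   S6    S13  S14 
   S7     S7   S8 
   S8     S9  S10 
   S9    S11  S12 
   S10   S13  S14 
   S11    S7   S8 
   S12    S9  S10 
 * S13   S15  S16 
   S14   S13  S14 
 * S15   S17  S18 
 * S16   S19  S20 
   S17   S17  S18 
   S18   S19  S20 
   S19   S15  S16 
   S20   S13  S21 
 * S21   S13  S21 
(> = start, * = accepting)

start=S0 accept=S13,S15,S16,S21 S0-p->S1 S0-q->S2 S1-p->S3 S1-q->S4 S2-p->S5 S2-q->S6 S3-p->S7 S3-q->S8 S4-p->S9 S4-q->S10 S5-p->S11 S5-q->S12 S6-p->S13 S6-q->S14 S7-p->S7 S7-q->S8 S8-p->S9 S8-q->S10 S9-p->S11 S9-q->S12 S10-p->S13 S10-q->S14 S11-p->S7 S11-q->S8 S12-p->S9 S12-q->S10 S13-p->S15 S13-q->S16 S14-p->S13 S14-q->S14 S15-p->S17 S15-q->S18 S16-p->S19 S16-q->S20 S17-p->S17 S17-q->S18 S18-p->S19 S18-q->S20 S19-p->S15 S19-q->S16 S20-p->S13 S20-q->S21 S21-p->S13 S21-q->S21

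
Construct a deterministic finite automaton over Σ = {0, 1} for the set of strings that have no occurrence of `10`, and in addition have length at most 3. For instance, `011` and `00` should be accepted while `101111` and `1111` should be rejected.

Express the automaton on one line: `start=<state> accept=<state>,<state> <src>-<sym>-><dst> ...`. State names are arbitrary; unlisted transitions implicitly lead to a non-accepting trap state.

Handle the two conditions separately and then intersect. The first has 3 states tracking partial matches of the forbidden pattern `10`; the second has 5 states tracking the input length, saturating at 4. A product state is a pair (one from each), accepting exactly when both do. Minimizing collapses redundant product states.
A 7-state machine:
       0  1 
>* A   B  C 
 * B   D  E 
 * C   F  E 
 * D   G  G 
 * E   F  G 
   F   F  F 
 * G   F  F 
(> = start, * = accepting)

start=A accept=A,B,C,D,E,G A-0->B A-1->C B-0->D B-1->E C-0->F C-1->E D-0->G D-1->G E-0->F E-1->G F-0->F F-1->F G-0->F G-1->F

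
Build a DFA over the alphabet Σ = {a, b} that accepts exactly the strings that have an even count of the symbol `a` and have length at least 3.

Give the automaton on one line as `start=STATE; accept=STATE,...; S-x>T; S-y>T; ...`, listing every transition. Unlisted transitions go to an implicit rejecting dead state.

start=q0; accept=q6,q7; q0-a>q1; q0-b>q2; q1-a>q3; q1-b>q4; q2-a>q4; q2-b>q3; q3-a>q5; q3-b>q6; q4-a>q6; q4-b>q5; q5-a>q7; q5-b>q8; q6-a>q8; q6-b>q7; q7-a>q8; q7-b>q7; q8-a>q7; q8-b>q8

Build one automaton per condition and run them in lockstep. One (2 states) tracks the count of `a`s modulo 2; the other (5 states) tracks the input length, saturating at 4. Each combined state is a pair, one component from each; accept when both components accept.
A 9-state machine:
        a   b  
>  q0   q1  q2 
   q1   q3  q4 
   q2   q4  q3 
   q3   q5  q6 
   q4   q6  q5 
   q5   q7  q8 
 * q6   q8  q7 
 * q7   q8  q7 
   q8   q7  q8 
(> = start, * = accepting)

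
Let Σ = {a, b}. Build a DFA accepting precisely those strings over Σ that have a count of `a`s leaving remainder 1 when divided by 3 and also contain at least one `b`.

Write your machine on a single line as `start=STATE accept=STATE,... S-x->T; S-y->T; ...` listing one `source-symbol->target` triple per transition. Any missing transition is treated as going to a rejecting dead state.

start=s0; accept=s4; s0-a->s1; s0-b->s2; s1-a->s3; s1-b->s4; s2-a->s4; s2-b->s2; s3-a->s0; s3-b->s5; s4-a->s5; s4-b->s4; s5-a->s2; s5-b->s5

Run two small machines in parallel and take their product. One (3 states) tracks the count of `a`s modulo 3; the other (3 states) tracks the count of `b`s, saturating at 2. Each combined state is a pair, one component from each; accept when both components accept. Equivalent product states are then merged.
With 6 states:
        a   b  
>  s0   s1  s2 
   s1   s3  s4 
   s2   s4  s2 
   s3   s0  s5 
 * s4   s5  s4 
   s5   s2  s5 
(> = start, * = accepting)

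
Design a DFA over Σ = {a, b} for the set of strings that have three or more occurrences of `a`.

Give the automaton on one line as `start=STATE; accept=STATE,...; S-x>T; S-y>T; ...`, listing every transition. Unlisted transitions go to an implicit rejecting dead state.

start=s0; accept=s3,s4; s0-a>s1; s0-b>s0; s1-a>s2; s1-b>s1; s2-a>s3; s2-b>s2; s3-a>s4; s3-b>s3; s4-a>s4; s4-b>s4

Only the number of `a`s matters, and only up to 4. Make a chain s0 → s1 → s2 → s3 → s4 advanced by each `a` (with s4 absorbing); every other symbol self-loops. The accepting set is {s3, s4}.
With 5 states:
        a   b  
>  s0   s1  s0 
   s1   s2  s1 
   s2   s3  s2 
 * s3   s4  s3 
 * s4   s4  s4 
(> = start, * = accepting)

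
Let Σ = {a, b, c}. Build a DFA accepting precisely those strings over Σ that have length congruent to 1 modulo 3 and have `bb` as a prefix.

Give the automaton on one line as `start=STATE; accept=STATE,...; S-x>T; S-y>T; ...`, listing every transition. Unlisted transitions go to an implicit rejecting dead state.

Build one automaton per condition and run them in lockstep. One (3 states) tracks the input length modulo 3; the other (4 states) tracks whether the input so far still matches the prefix `bb`. Each combined state is a pair, one component from each; accept when both components accept.
        a   b   c  
>  s0   s1  s2  s1 
   s1   s3  s3  s3 
   s2   s3  s4  s3 
   s3   s5  s5  s5 
   s4   s6  s6  s6 
   s5   s1  s1  s1 
   s6   s7  s7  s7 
 * s7   s4  s4  s4 
(> = start, * = accepting)

start=s0; accept=s7; s0-a>s1; s0-b>s2; s0-c>s1; s1-a>s3; s1-b>s3; s1-c>s3; s2-a>s3; s2-b>s4; s2-c>s3; s3-a>s5; s3-b>s5; s3-c>s5; s4-a>s6; s4-b>s6; s4-c>s6; s5-a>s1; s5-b>s1; s5-c>s1; s6-a>s7; s6-b>s7; s6-c>s7; s7-a>s4; s7-b>s4; s7-c>s4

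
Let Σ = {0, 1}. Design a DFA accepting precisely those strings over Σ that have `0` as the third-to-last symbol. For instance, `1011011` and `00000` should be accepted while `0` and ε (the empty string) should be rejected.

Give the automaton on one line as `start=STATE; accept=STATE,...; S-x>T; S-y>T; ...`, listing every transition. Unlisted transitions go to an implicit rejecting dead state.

A DFA must remember the last 3 symbols (since which symbol is third-to-last isn't known until the input ends). Use one state per possible window of the last ≤3 symbols; accept from those whose window starts with `0`.
          0    1  
>  s0     s1   s2 
   s1     s3   s4 
   s2     s5   s6 
   s3     s7   s8 
   s4     s9  s10 
   s5    s11  s12 
   s6    s13  s14 
 * s7     s7   s8 
 * s8     s9  s10 
 * s9    s11  s12 
 * s10   s13  s14 
   s11    s7   s8 
   s12    s9  s10 
   s13   s11  s12 
   s14   s13  s14 
(> = start, * = accepting)

start=s0; accept=s7,s8,s9,s10; s0-0>s1; s0-1>s2; s1-0>s3; s1-1>s4; s2-0>s5; s2-1>s6; s3-0>s7; s3-1>s8; s4-0>s9; s4-1>s10; s5-0>s11; s5-1>s12; s6-0>s13; s6-1>s14; s7-0>s7; s7-1>s8; s8-0>s9; s8-1>s10; s9-0>s11; s9-1>s12; s10-0>s13; s10-1>s14; s11-0>s7; s11-1>s8; s12-0>s9; s12-1>s10; s13-0>s11; s13-1>s12; s14-0>s13; s14-1>s14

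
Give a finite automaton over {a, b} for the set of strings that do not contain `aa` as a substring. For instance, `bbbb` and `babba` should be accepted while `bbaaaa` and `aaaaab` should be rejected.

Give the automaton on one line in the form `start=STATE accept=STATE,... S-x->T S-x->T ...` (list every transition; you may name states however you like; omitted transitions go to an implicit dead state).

This is the complement of 'contains `aa`'. Use the same substring-matching states — s0 through s2 holding how much of `aa` has just been matched — but flip the accepting set: everything except the trap s2 accepts.
A 3-state machine:
        a   b  
>* s0   s1  s0 
 * s1   s2  s0 
   s2   s2  s2 
(> = start, * = accepting)

start=s0 accept=s0,s1 s0-a->s1 s0-b->s0 s1-a->s2 s1-b->s0 s2-a->s2 s2-b->s2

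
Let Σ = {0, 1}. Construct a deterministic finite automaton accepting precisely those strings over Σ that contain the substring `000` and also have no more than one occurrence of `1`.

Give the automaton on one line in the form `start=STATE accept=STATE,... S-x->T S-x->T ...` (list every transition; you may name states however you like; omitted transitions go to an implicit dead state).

Handle the two conditions separately and then intersect. The first has 4 states tracking whether and how much of `000` has been seen; the second has 3 states tracking the count of `1`s, saturating at 2. A product state is a pair (one from each), accepting exactly when both do. After merging equivalent states the machine shrinks.
With 9 states:
       0  1 
>  A   B  C 
   B   D  C 
   C   E  F 
   D   G  C 
   E   H  F 
   F   F  F 
 * G   G  I 
   H   I  F 
 * I   I  F 
(> = start, * = accepting)

start=A accept=G,I A-0->B A-1->C B-0->D B-1->C C-0->E C-1->F D-0->G D-1->C E-0->H E-1->F F-0->F F-1->F G-0->G G-1->I H-0->I H-1->F I-0->I I-1->F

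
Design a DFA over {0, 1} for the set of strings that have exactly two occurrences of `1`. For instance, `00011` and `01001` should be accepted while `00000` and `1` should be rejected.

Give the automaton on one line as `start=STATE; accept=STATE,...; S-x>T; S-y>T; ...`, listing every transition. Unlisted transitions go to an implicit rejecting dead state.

start=s0; accept=s2; s0-0>s0; s0-1>s1; s1-0>s1; s1-1>s2; s2-0>s2; s2-1>s3; s3-0>s3; s3-1>s3

Only the number of `1`s matters, and only up to 3. Make a chain s0 → s1 → s2 → s3 advanced by each `1` (with s3 absorbing); every other symbol self-loops. The accepting set is {s2}.
4 states suffice.
        0   1  
>  s0   s0  s1 
   s1   s1  s2 
 * s2   s2  s3 
   s3   s3  s3 
(> = start, * = accepting)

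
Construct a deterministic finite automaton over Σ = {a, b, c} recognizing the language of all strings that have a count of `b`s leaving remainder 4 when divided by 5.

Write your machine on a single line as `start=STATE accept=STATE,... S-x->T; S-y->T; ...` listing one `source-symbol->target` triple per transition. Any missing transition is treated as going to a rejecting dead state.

The only thing that matters is how many `b`s have appeared, reduced mod 5. Use one state per residue: S0 for 0, …, S4 for 4. Reading `b` moves to the next residue; anything else stays put. S4 is accepting.
        a   b   c  
>  S0   S0  S1  S0 
   S1   S1  S2  S1 
   S2   S2  S3  S2 
   S3   S3  S4  S3 
 * S4   S4  S0  S4 
(> = start, * = accepting)

start=S0; accept=S4; S0-a->S0; S0-b->S1; S0-c->S0; S1-a->S1; S1-b->S2; S1-c->S1; S2-a->S2; S2-b->S3; S2-c->S2; S3-a->S3; S3-b->S4; S3-c->S3; S4-a->S4; S4-b->S0; S4-c->S4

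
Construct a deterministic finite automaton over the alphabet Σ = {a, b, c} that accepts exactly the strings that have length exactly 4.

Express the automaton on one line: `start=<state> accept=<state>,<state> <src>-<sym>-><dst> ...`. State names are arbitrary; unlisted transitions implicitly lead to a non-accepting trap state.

We only need to distinguish lengths 0, 1, …, 4, and '>4'. Chain q0 → q1 → q2 → q3 → q4 → q5 on every symbol, with q5 looping. Accepting states: {q4}.
        a   b   c  
>  q0   q1  q1  q1 
   q1   q2  q2  q2 
   q2   q3  q3  q3 
   q3   q4  q4  q4 
 * q4   q5  q5  q5 
   q5   q5  q5  q5 
(> = start, * = accepting)

start=q0 accept=q4 q0-a->q1 q0-b->q1 q0-c->q1 q1-a->q2 q1-b->q2 q1-c->q2 q2-a->q3 q2-b->q3 q2-c->q3 q3-a->q4 q3-b->q4 q3-c->q4 q4-a->q5 q4-b->q5 q4-c->q5 q5-a->q5 q5-b->q5 q5-c->q5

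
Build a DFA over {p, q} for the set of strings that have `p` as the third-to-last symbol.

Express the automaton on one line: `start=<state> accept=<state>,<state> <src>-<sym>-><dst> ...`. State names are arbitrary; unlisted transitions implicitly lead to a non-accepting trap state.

start=s0 accept=s7,s8,s9,s10 s0-p->s1 s0-q->s2 s1-p->s3 s1-q->s4 s2-p->s5 s2-q->s6 s3-p->s7 s3-q->s8 s4-p->s9 s4-q->s10 s5-p->s11 s5-q->s12 s6-p->s13 s6-q->s14 s7-p->s7 s7-q->s8 s8-p->s9 s8-q->s10 s9-p->s11 s9-q->s12 s10-p->s13 s10-q->s14 s11-p->s7 s11-q->s8 s12-p->s9 s12-q->s10 s13-p->s11 s13-q->s12 s14-p->s13 s14-q->s14

Because acceptance depends on a position counted from the end, the machine has to buffer the most recent 3 symbols. Make each state the string of the last up-to-3 symbols read; on input `x` shift the window left and append `x`. Accept when the buffered window has length 3 and begins with `p`.
15 states suffice.
          p    q  
>  s0     s1   s2 
   s1     s3   s4 
   s2     s5   s6 
   s3     s7   s8 
   s4     s9  s10 
   s5    s11  s12 
   s6    s13  s14 
 * s7     s7   s8 
 * s8     s9  s10 
 * s9    s11  s12 
 * s10   s13  s14 
   s11    s7   s8 
   s12    s9  s10 
   s13   s11  s12 
   s14   s13  s14 
(> = start, * = accepting)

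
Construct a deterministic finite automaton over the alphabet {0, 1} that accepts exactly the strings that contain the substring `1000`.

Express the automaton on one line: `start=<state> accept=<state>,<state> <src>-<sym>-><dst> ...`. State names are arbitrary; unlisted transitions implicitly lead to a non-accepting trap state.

Track how much of `1000` has been matched so far: state A is no progress, E is the absorbing accept state reached once `1000` has occurred. Intermediate states record partial matches; on a mismatch, fall back to the longest reusable overlap.
5 states suffice.
       0  1 
>  A   A  B 
   B   C  B 
   C   D  B 
   D   E  B 
 * E   E  E 
(> = start, * = accepting)

start=A accept=E A-0->A A-1->B B-0->C B-1->B C-0->D C-1->B D-0->E D-1->B E-0->E E-1->E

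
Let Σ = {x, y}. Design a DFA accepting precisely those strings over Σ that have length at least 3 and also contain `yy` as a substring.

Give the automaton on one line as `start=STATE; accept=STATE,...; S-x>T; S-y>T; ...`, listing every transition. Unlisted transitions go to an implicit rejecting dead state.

start=q0; accept=q5; q0-x>q1; q0-y>q2; q1-x>q1; q1-y>q3; q2-x>q1; q2-y>q4; q3-x>q1; q3-y>q5; q4-x>q5; q4-y>q5; q5-x>q5; q5-y>q5

Handle the two conditions separately and then intersect. One (5 states) tracks the input length, saturating at 4; the other (3 states) tracks whether and how much of `yy` has been seen. Each combined state is a pair, one component from each; accept when both components accept. Equivalent product states are then merged.
A 6-state machine:
        x   y  
>  q0   q1  q2 
   q1   q1  q3 
   q2   q1  q4 
   q3   q1  q5 
   q4   q5  q5 
 * q5   q5  q5 
(> = start, * = accepting)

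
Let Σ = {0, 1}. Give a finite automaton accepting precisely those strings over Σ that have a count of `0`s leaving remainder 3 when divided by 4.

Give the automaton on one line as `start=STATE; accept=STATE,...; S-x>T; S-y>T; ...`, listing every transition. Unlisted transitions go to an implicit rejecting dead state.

start=s0; accept=s3; s0-0>s1; s0-1>s0; s1-0>s2; s1-1>s1; s2-0>s3; s2-1>s2; s3-0>s0; s3-1>s3

The only thing that matters is how many `0`s have appeared, reduced mod 4. Use one state per residue: s0 for 0, …, s3 for 3. Reading `0` moves to the next residue; anything else stays put. s3 is accepting.
4 states suffice.
        0   1  
>  s0   s1  s0 
   s1   s2  s1 
   s2   s3  s2 
 * s3   s0  s3 
(> = start, * = accepting)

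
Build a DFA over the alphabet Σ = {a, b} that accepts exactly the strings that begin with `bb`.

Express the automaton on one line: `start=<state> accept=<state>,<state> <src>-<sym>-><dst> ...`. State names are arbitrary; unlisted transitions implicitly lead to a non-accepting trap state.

Walk along `bb` while the input agrees: from S0 take `b` to S1, and so on. Any deviation drops to the rejecting sink S3. Once S2 is reached the prefix is confirmed and every continuation is accepted.
A 4-state machine:
        a   b  
>  S0   S3  S1 
   S1   S3  S2 
 * S2   S2  S2 
   S3   S3  S3 
(> = start, * = accepting)

start=S0 accept=S2 S0-a->S3 S0-b->S1 S1-a->S3 S1-b->S2 S2-a->S2 S2-b->S2 S3-a->S3 S3-b->S3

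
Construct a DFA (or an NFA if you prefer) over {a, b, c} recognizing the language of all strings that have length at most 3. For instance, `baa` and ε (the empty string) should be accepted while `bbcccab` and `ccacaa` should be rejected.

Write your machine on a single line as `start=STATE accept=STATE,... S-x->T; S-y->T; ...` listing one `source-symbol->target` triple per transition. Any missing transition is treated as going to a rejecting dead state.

Count input length up to 4: every symbol moves from s0 toward s4, which means 'more than 3' and absorbs. Accept from {s0, s1, s2, s3}.
A 5-state machine:
        a   b   c  
>* s0   s1  s1  s1 
 * s1   s2  s2  s2 
 * s2   s3  s3  s3 
 * s3   s4  s4  s4 
   s4   s4  s4  s4 
(> = start, * = accepting)

start=s0; accept=s0,s1,s2,s3; s0-a->s1; s0-b->s1; s0-c->s1; s1-a->s2; s1-b->s2; s1-c->s2; s2-a->s3; s2-b->s3; s2-c->s3; s3-a->s4; s3-b->s4; s3-c->s4; s4-a->s4; s4-b->s4; s4-c->s4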